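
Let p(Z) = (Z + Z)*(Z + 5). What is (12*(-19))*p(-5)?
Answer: 0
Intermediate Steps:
p(Z) = 2*Z*(5 + Z) (p(Z) = (2*Z)*(5 + Z) = 2*Z*(5 + Z))
(12*(-19))*p(-5) = (12*(-19))*(2*(-5)*(5 - 5)) = -456*(-5)*0 = -228*0 = 0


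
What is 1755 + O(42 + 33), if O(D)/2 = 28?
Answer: 1811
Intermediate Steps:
O(D) = 56 (O(D) = 2*28 = 56)
1755 + O(42 + 33) = 1755 + 56 = 1811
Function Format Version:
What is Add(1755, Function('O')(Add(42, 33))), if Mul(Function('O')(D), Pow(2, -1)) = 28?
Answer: 1811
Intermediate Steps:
Function('O')(D) = 56 (Function('O')(D) = Mul(2, 28) = 56)
Add(1755, Function('O')(Add(42, 33))) = Add(1755, 56) = 1811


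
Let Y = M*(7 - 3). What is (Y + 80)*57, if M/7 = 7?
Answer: 15732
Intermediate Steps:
M = 49 (M = 7*7 = 49)
Y = 196 (Y = 49*(7 - 3) = 49*4 = 196)
(Y + 80)*57 = (196 + 80)*57 = 276*57 = 15732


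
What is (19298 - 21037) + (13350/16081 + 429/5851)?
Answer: -163537380410/94089931 ≈ -1738.1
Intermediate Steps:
(19298 - 21037) + (13350/16081 + 429/5851) = -1739 + (13350*(1/16081) + 429*(1/5851)) = -1739 + (13350/16081 + 429/5851) = -1739 + 85009599/94089931 = -163537380410/94089931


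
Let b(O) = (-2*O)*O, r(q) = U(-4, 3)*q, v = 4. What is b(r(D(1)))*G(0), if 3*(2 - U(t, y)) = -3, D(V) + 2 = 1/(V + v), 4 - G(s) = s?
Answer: -5832/25 ≈ -233.28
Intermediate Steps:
G(s) = 4 - s
D(V) = -2 + 1/(4 + V) (D(V) = -2 + 1/(V + 4) = -2 + 1/(4 + V))
U(t, y) = 3 (U(t, y) = 2 - ⅓*(-3) = 2 + 1 = 3)
r(q) = 3*q
b(O) = -2*O²
b(r(D(1)))*G(0) = (-2*9*(-7 - 2*1)²/(4 + 1)²)*(4 - 1*0) = (-2*9*(-7 - 2)²/25)*(4 + 0) = -2*(3*((⅕)*(-9)))²*4 = -2*(3*(-9/5))²*4 = -2*(-27/5)²*4 = -2*729/25*4 = -1458/25*4 = -5832/25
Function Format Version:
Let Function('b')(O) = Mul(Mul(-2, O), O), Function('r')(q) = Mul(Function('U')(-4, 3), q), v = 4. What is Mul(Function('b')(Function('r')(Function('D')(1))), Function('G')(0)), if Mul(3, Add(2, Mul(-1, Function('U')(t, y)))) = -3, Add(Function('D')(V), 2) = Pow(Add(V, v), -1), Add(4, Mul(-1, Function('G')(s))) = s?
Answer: Rational(-5832, 25) ≈ -233.28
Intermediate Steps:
Function('G')(s) = Add(4, Mul(-1, s))
Function('D')(V) = Add(-2, Pow(Add(4, V), -1)) (Function('D')(V) = Add(-2, Pow(Add(V, 4), -1)) = Add(-2, Pow(Add(4, V), -1)))
Function('U')(t, y) = 3 (Function('U')(t, y) = Add(2, Mul(Rational(-1, 3), -3)) = Add(2, 1) = 3)
Function('r')(q) = Mul(3, q)
Function('b')(O) = Mul(-2, Pow(O, 2))
Mul(Function('b')(Function('r')(Function('D')(1))), Function('G')(0)) = Mul(Mul(-2, Pow(Mul(3, Mul(Pow(Add(4, 1), -1), Add(-7, Mul(-2, 1)))), 2)), Add(4, Mul(-1, 0))) = Mul(Mul(-2, Pow(Mul(3, Mul(Pow(5, -1), Add(-7, -2))), 2)), Add(4, 0)) = Mul(Mul(-2, Pow(Mul(3, Mul(Rational(1, 5), -9)), 2)), 4) = Mul(Mul(-2, Pow(Mul(3, Rational(-9, 5)), 2)), 4) = Mul(Mul(-2, Pow(Rational(-27, 5), 2)), 4) = Mul(Mul(-2, Rational(729, 25)), 4) = Mul(Rational(-1458, 25), 4) = Rational(-5832, 25)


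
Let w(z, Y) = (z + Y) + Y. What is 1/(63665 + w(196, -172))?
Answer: 1/63517 ≈ 1.5744e-5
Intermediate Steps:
w(z, Y) = z + 2*Y (w(z, Y) = (Y + z) + Y = z + 2*Y)
1/(63665 + w(196, -172)) = 1/(63665 + (196 + 2*(-172))) = 1/(63665 + (196 - 344)) = 1/(63665 - 148) = 1/63517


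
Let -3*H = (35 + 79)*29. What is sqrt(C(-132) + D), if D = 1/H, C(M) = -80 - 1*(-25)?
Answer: I*sqrt(66793322)/1102 ≈ 7.4163*I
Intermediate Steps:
H = -1102 (H = -(35 + 79)*29/3 = -38*29 = -1/3*3306 = -1102)
C(M) = -55 (C(M) = -80 + 25 = -55)
D = -1/1102 (D = 1/(-1102) = -1/1102 ≈ -0.00090744)
sqrt(C(-132) + D) = sqrt(-55 - 1/1102) = sqrt(-60611/1102) = I*sqrt(66793322)/1102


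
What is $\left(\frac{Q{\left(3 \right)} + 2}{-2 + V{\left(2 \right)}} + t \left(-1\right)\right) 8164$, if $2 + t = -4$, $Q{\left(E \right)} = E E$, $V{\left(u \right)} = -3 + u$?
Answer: $\frac{57148}{3} \approx 19049.0$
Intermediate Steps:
$Q{\left(E \right)} = E^{2}$
$t = -6$ ($t = -2 - 4 = -6$)
$\left(\frac{Q{\left(3 \right)} + 2}{-2 + V{\left(2 \right)}} + t \left(-1\right)\right) 8164 = \left(\frac{3^{2} + 2}{-2 + \left(-3 + 2\right)} - -6\right) 8164 = \left(\frac{9 + 2}{-2 - 1} + 6\right) 8164 = \left(\frac{11}{-3} + 6\right) 8164 = \left(11 \left(- \frac{1}{3}\right) + 6\right) 8164 = \left(- \frac{11}{3} + 6\right) 8164 = \frac{7}{3} \cdot 8164 = \frac{57148}{3}$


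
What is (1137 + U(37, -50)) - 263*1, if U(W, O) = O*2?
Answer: 774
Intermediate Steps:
U(W, O) = 2*O
(1137 + U(37, -50)) - 263*1 = (1137 + 2*(-50)) - 263*1 = (1137 - 100) - 263 = 1037 - 263 = 774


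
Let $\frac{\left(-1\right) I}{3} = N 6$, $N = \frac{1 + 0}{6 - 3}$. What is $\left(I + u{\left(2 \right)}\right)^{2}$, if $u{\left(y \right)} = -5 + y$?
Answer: $81$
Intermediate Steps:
$N = \frac{1}{3}$ ($N = 1 \cdot \frac{1}{3} = \frac{1}{3} \approx 0.33333$)
$I = -6$ ($I = - 3 \cdot \frac{1}{3} \cdot 6 = \left(-3\right) 2 = -6$)
$\left(I + u{\left(2 \right)}\right)^{2} = \left(-6 + \left(-5 + 2\right)\right)^{2} = \left(-6 - 3\right)^{2} = \left(-9\right)^{2} = 81$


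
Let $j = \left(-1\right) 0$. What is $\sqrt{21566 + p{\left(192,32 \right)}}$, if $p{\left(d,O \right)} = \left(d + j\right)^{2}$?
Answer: $\sqrt{58430} \approx 241.72$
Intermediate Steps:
$j = 0$
$p{\left(d,O \right)} = d^{2}$ ($p{\left(d,O \right)} = \left(d + 0\right)^{2} = d^{2}$)
$\sqrt{21566 + p{\left(192,32 \right)}} = \sqrt{21566 + 192^{2}} = \sqrt{21566 + 36864} = \sqrt{58430}$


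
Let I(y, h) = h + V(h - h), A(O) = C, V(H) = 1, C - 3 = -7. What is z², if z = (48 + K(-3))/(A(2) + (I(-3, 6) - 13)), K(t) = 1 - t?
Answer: 676/25 ≈ 27.040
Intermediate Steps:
C = -4 (C = 3 - 7 = -4)
A(O) = -4
I(y, h) = 1 + h (I(y, h) = h + 1 = 1 + h)
z = -26/5 (z = (48 + (1 - 1*(-3)))/(-4 + ((1 + 6) - 13)) = (48 + (1 + 3))/(-4 + (7 - 13)) = (48 + 4)/(-4 - 6) = 52/(-10) = 52*(-⅒) = -26/5 ≈ -5.2000)
z² = (-26/5)² = 676/25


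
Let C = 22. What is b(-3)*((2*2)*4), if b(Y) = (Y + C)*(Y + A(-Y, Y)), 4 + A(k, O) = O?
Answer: -3040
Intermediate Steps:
A(k, O) = -4 + O
b(Y) = (-4 + 2*Y)*(22 + Y) (b(Y) = (Y + 22)*(Y + (-4 + Y)) = (22 + Y)*(-4 + 2*Y) = (-4 + 2*Y)*(22 + Y))
b(-3)*((2*2)*4) = (-88 + 2*(-3)² + 40*(-3))*((2*2)*4) = (-88 + 2*9 - 120)*(4*4) = (-88 + 18 - 120)*16 = -190*16 = -3040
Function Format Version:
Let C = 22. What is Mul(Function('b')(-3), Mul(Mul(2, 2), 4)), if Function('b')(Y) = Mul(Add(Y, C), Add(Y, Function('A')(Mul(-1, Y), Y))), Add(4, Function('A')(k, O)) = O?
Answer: -3040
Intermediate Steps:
Function('A')(k, O) = Add(-4, O)
Function('b')(Y) = Mul(Add(-4, Mul(2, Y)), Add(22, Y)) (Function('b')(Y) = Mul(Add(Y, 22), Add(Y, Add(-4, Y))) = Mul(Add(22, Y), Add(-4, Mul(2, Y))) = Mul(Add(-4, Mul(2, Y)), Add(22, Y)))
Mul(Function('b')(-3), Mul(Mul(2, 2), 4)) = Mul(Add(-88, Mul(2, Pow(-3, 2)), Mul(40, -3)), Mul(Mul(2, 2), 4)) = Mul(Add(-88, Mul(2, 9), -120), Mul(4, 4)) = Mul(Add(-88, 18, -120), 16) = Mul(-190, 16) = -3040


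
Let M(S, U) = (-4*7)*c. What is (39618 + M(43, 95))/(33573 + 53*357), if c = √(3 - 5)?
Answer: 6603/8749 - 14*I*√2/26247 ≈ 0.75471 - 0.00075433*I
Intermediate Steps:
c = I*√2 (c = √(-2) = I*√2 ≈ 1.4142*I)
M(S, U) = -28*I*√2 (M(S, U) = (-4*7)*(I*√2) = -28*I*√2)
(39618 + M(43, 95))/(33573 + 53*357) = (39618 - 28*I*√2)/(33573 + 53*357) = (39618 - 28*I*√2)/(33573 + 18921) = (39618 - 28*I*√2)/52494 = (39618 - 28*I*√2)*(1/52494) = 6603/8749 - 14*I*√2/26247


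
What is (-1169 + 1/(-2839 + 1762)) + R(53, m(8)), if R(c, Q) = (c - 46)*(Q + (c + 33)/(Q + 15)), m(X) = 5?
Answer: -11889013/10770 ≈ -1103.9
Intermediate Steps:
R(c, Q) = (-46 + c)*(Q + (33 + c)/(15 + Q))
(-1169 + 1/(-2839 + 1762)) + R(53, m(8)) = (-1169 + 1/(-2839 + 1762)) + (-1518 + 53² - 690*5 - 46*5² - 13*53 + 53*5² + 15*5*53)/(15 + 5) = (-1169 + 1/(-1077)) + (-1518 + 2809 - 3450 - 46*25 - 689 + 53*25 + 3975)/20 = (-1169 - 1/1077) + (-1518 + 2809 - 3450 - 1150 - 689 + 1325 + 3975)/20 = -1259014/1077 + (1/20)*1302 = -1259014/1077 + 651/10 = -11889013/10770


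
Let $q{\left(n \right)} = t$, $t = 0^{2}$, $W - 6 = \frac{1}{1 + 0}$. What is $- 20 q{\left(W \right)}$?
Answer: $0$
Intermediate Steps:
$W = 7$ ($W = 6 + \frac{1}{1 + 0} = 6 + 1^{-1} = 6 + 1 = 7$)
$t = 0$
$q{\left(n \right)} = 0$
$- 20 q{\left(W \right)} = \left(-20\right) 0 = 0$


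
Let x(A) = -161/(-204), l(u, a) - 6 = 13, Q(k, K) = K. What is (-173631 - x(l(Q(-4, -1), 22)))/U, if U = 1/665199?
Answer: -7853979093705/68 ≈ -1.1550e+11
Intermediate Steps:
U = 1/665199 ≈ 1.5033e-6
l(u, a) = 19 (l(u, a) = 6 + 13 = 19)
x(A) = 161/204 (x(A) = -161*(-1/204) = 161/204)
(-173631 - x(l(Q(-4, -1), 22)))/U = (-173631 - 1*161/204)/(1/665199) = (-173631 - 161/204)*665199 = -35420885/204*665199 = -7853979093705/68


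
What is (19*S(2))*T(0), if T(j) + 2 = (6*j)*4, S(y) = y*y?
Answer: -152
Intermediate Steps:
S(y) = y²
T(j) = -2 + 24*j (T(j) = -2 + (6*j)*4 = -2 + 24*j)
(19*S(2))*T(0) = (19*2²)*(-2 + 24*0) = (19*4)*(-2 + 0) = 76*(-2) = -152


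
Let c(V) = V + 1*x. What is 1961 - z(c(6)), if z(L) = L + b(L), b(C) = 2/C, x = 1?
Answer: 13676/7 ≈ 1953.7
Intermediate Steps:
c(V) = 1 + V (c(V) = V + 1*1 = V + 1 = 1 + V)
z(L) = L + 2/L
1961 - z(c(6)) = 1961 - ((1 + 6) + 2/(1 + 6)) = 1961 - (7 + 2/7) = 1961 - 1*51/7 = 1961 - 51/7 = 13676/7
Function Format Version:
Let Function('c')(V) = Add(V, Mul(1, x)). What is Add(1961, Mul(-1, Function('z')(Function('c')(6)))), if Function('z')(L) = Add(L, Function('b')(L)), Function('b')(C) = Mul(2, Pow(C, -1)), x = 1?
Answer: Rational(13676, 7) ≈ 1953.7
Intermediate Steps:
Function('c')(V) = Add(1, V) (Function('c')(V) = Add(V, Mul(1, 1)) = Add(V, 1) = Add(1, V))
Function('z')(L) = Add(L, Mul(2, Pow(L, -1)))
Add(1961, Mul(-1, Function('z')(Function('c')(6)))) = Add(1961, Mul(-1, Add(Add(1, 6), Mul(2, Pow(Add(1, 6), -1))))) = Add(1961, Mul(-1, Add(7, Mul(2, Pow(7, -1))))) = Add(1961, Mul(-1, Add(7, Mul(2, Rational(1, 7))))) = Add(1961, Mul(-1, Add(7, Rational(2, 7)))) = Add(1961, Mul(-1, Rational(51, 7))) = Add(1961, Rational(-51, 7)) = Rational(13676, 7)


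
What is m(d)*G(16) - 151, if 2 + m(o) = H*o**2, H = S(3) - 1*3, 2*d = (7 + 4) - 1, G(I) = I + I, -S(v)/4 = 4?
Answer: -15415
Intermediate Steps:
S(v) = -16 (S(v) = -4*4 = -16)
G(I) = 2*I
d = 5 (d = ((7 + 4) - 1)/2 = (11 - 1)/2 = (1/2)*10 = 5)
H = -19 (H = -16 - 1*3 = -16 - 3 = -19)
m(o) = -2 - 19*o**2
m(d)*G(16) - 151 = (-2 - 19*5**2)*(2*16) - 151 = (-2 - 19*25)*32 - 151 = (-2 - 475)*32 - 151 = -477*32 - 151 = -15264 - 151 = -15415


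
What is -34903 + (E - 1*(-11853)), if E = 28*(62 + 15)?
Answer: -20894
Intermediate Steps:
E = 2156 (E = 28*77 = 2156)
-34903 + (E - 1*(-11853)) = -34903 + (2156 - 1*(-11853)) = -34903 + (2156 + 11853) = -34903 + 14009 = -20894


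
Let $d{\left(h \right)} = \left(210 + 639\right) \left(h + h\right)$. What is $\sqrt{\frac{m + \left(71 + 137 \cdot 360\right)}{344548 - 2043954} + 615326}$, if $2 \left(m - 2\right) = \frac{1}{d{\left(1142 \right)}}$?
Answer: $\frac{\sqrt{1670502494452790531074214747355}}{1647672682548} \approx 784.43$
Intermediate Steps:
$d{\left(h \right)} = 1698 h$ ($d{\left(h \right)} = 849 \cdot 2 h = 1698 h$)
$m = \frac{7756465}{3878232}$ ($m = 2 + \frac{1}{2 \cdot 1698 \cdot 1142} = 2 + \frac{1}{2 \cdot 1939116} = 2 + \frac{1}{2} \cdot \frac{1}{1939116} = 2 + \frac{1}{3878232} = \frac{7756465}{3878232} \approx 2.0$)
$\sqrt{\frac{m + \left(71 + 137 \cdot 360\right)}{344548 - 2043954} + 615326} = \sqrt{\frac{\frac{7756465}{3878232} + \left(71 + 137 \cdot 360\right)}{344548 - 2043954} + 615326} = \sqrt{\frac{\frac{7756465}{3878232} + \left(71 + 49320\right)}{-1699406} + 615326} = \sqrt{\left(\frac{7756465}{3878232} + 49391\right) \left(- \frac{1}{1699406}\right) + 615326} = \sqrt{\frac{191557513177}{3878232} \left(- \frac{1}{1699406}\right) + 615326} = \sqrt{- \frac{191557513177}{6590690730192} + 615326} = \sqrt{\frac{4055423172688609415}{6590690730192}} = \frac{\sqrt{1670502494452790531074214747355}}{1647672682548}$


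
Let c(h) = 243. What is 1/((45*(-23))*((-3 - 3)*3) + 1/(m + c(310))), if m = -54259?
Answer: 54016/1006318079 ≈ 5.3677e-5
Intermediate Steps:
1/((45*(-23))*((-3 - 3)*3) + 1/(m + c(310))) = 1/((45*(-23))*((-3 - 3)*3) + 1/(-54259 + 243)) = 1/(-(-6210)*3 + 1/(-54016)) = 1/(-1035*(-18) - 1/54016) = 1/(18630 - 1/54016) = 1/(1006318079/54016) = 54016/1006318079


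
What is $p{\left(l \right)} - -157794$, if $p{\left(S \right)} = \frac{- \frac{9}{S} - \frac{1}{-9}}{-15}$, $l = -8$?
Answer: $\frac{170417431}{1080} \approx 1.5779 \cdot 10^{5}$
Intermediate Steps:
$p{\left(S \right)} = - \frac{1}{135} + \frac{3}{5 S}$ ($p{\left(S \right)} = \left(- \frac{9}{S} - - \frac{1}{9}\right) \left(- \frac{1}{15}\right) = \left(- \frac{9}{S} + \frac{1}{9}\right) \left(- \frac{1}{15}\right) = \left(\frac{1}{9} - \frac{9}{S}\right) \left(- \frac{1}{15}\right) = - \frac{1}{135} + \frac{3}{5 S}$)
$p{\left(l \right)} - -157794 = \frac{81 - -8}{135 \left(-8\right)} - -157794 = \frac{1}{135} \left(- \frac{1}{8}\right) \left(81 + 8\right) + 157794 = \frac{1}{135} \left(- \frac{1}{8}\right) 89 + 157794 = - \frac{89}{1080} + 157794 = \frac{170417431}{1080}$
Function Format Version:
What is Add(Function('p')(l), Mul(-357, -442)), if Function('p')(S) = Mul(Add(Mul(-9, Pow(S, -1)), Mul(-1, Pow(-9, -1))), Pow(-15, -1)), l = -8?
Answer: Rational(170417431, 1080) ≈ 1.5779e+5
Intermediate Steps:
Function('p')(S) = Add(Rational(-1, 135), Mul(Rational(3, 5), Pow(S, -1))) (Function('p')(S) = Mul(Add(Mul(-9, Pow(S, -1)), Mul(-1, Rational(-1, 9))), Rational(-1, 15)) = Mul(Add(Mul(-9, Pow(S, -1)), Rational(1, 9)), Rational(-1, 15)) = Mul(Add(Rational(1, 9), Mul(-9, Pow(S, -1))), Rational(-1, 15)) = Add(Rational(-1, 135), Mul(Rational(3, 5), Pow(S, -1))))
Add(Function('p')(l), Mul(-357, -442)) = Add(Mul(Rational(1, 135), Pow(-8, -1), Add(81, Mul(-1, -8))), Mul(-357, -442)) = Add(Mul(Rational(1, 135), Rational(-1, 8), Add(81, 8)), 157794) = Add(Mul(Rational(1, 135), Rational(-1, 8), 89), 157794) = Add(Rational(-89, 1080), 157794) = Rational(170417431, 1080)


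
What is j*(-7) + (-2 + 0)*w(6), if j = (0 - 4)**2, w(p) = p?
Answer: -124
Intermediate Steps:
j = 16 (j = (-4)**2 = 16)
j*(-7) + (-2 + 0)*w(6) = 16*(-7) + (-2 + 0)*6 = -112 - 2*6 = -112 - 12 = -124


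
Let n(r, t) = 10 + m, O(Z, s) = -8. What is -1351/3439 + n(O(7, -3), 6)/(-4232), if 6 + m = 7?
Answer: -5755261/14553848 ≈ -0.39545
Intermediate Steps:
m = 1 (m = -6 + 7 = 1)
n(r, t) = 11 (n(r, t) = 10 + 1 = 11)
-1351/3439 + n(O(7, -3), 6)/(-4232) = -1351/3439 + 11/(-4232) = -1351*1/3439 + 11*(-1/4232) = -1351/3439 - 11/4232 = -5755261/14553848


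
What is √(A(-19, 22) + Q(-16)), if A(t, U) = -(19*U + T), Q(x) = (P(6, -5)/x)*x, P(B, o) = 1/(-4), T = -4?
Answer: I*√1657/2 ≈ 20.353*I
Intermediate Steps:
P(B, o) = -¼
Q(x) = -¼ (Q(x) = (-1/(4*x))*x = -¼)
A(t, U) = 4 - 19*U (A(t, U) = -(19*U - 4) = -(-4 + 19*U) = 4 - 19*U)
√(A(-19, 22) + Q(-16)) = √((4 - 19*22) - ¼) = √((4 - 418) - ¼) = √(-414 - ¼) = √(-1657/4) = I*√1657/2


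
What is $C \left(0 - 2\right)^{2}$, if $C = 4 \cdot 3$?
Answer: $48$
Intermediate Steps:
$C = 12$
$C \left(0 - 2\right)^{2} = 12 \left(0 - 2\right)^{2} = 12 \left(-2\right)^{2} = 12 \cdot 4 = 48$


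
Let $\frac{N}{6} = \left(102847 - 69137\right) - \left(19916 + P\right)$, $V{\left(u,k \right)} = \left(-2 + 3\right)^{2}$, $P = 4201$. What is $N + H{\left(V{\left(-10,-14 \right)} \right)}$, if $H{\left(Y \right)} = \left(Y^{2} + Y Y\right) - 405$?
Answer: $57155$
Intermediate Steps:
$V{\left(u,k \right)} = 1$ ($V{\left(u,k \right)} = 1^{2} = 1$)
$H{\left(Y \right)} = -405 + 2 Y^{2}$ ($H{\left(Y \right)} = \left(Y^{2} + Y^{2}\right) - 405 = 2 Y^{2} - 405 = -405 + 2 Y^{2}$)
$N = 57558$ ($N = 6 \left(\left(102847 - 69137\right) - 24117\right) = 6 \left(33710 - 24117\right) = 6 \cdot 9593 = 57558$)
$N + H{\left(V{\left(-10,-14 \right)} \right)} = 57558 - \left(405 - 2 \cdot 1^{2}\right) = 57558 + \left(-405 + 2 \cdot 1\right) = 57558 + \left(-405 + 2\right) = 57558 - 403 = 57155$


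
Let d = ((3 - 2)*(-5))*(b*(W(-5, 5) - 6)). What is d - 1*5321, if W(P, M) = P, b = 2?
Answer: -5211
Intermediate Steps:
d = 110 (d = ((3 - 2)*(-5))*(2*(-5 - 6)) = (1*(-5))*(2*(-11)) = -5*(-22) = 110)
d - 1*5321 = 110 - 1*5321 = 110 - 5321 = -5211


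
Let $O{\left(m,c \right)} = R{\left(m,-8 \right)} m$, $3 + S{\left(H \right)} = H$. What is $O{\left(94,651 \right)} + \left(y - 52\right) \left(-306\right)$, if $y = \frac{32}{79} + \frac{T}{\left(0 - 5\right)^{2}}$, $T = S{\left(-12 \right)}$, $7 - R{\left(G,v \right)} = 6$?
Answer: $\frac{6345932}{395} \approx 16066.0$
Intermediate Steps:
$S{\left(H \right)} = -3 + H$
$R{\left(G,v \right)} = 1$ ($R{\left(G,v \right)} = 7 - 6 = 1$)
$O{\left(m,c \right)} = m$ ($O{\left(m,c \right)} = 1 m = m$)
$T = -15$ ($T = -3 - 12 = -15$)
$y = - \frac{77}{395}$ ($y = \frac{32}{79} - \frac{15}{\left(0 - 5\right)^{2}} = 32 \cdot \frac{1}{79} - \frac{15}{\left(-5\right)^{2}} = \frac{32}{79} - \frac{15}{25} = \frac{32}{79} - \frac{3}{5} = - \frac{77}{395} \approx -0.19494$)
$O{\left(94,651 \right)} + \left(y - 52\right) \left(-306\right) = 94 + \left(- \frac{77}{395} - 52\right) \left(-306\right) = 94 - - \frac{6308802}{395} = 94 + \frac{6308802}{395} = \frac{6345932}{395}$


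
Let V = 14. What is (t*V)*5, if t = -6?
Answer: -420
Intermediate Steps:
(t*V)*5 = -6*14*5 = -84*5 = -420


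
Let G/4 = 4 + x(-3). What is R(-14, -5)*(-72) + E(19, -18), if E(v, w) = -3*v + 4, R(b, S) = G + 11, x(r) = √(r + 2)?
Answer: -1997 - 288*I ≈ -1997.0 - 288.0*I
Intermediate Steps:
x(r) = √(2 + r)
G = 16 + 4*I (G = 4*(4 + √(2 - 3)) = 4*(4 + √(-1)) = 4*(4 + I) = 16 + 4*I ≈ 16.0 + 4.0*I)
R(b, S) = 27 + 4*I (R(b, S) = (16 + 4*I) + 11 = 27 + 4*I)
E(v, w) = 4 - 3*v
R(-14, -5)*(-72) + E(19, -18) = (27 + 4*I)*(-72) + (4 - 3*19) = (-1944 - 288*I) + (4 - 57) = (-1944 - 288*I) - 53 = -1997 - 288*I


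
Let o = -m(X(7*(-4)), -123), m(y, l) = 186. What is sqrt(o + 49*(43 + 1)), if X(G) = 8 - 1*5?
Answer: sqrt(1970) ≈ 44.385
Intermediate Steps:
X(G) = 3 (X(G) = 8 - 5 = 3)
o = -186 (o = -1*186 = -186)
sqrt(o + 49*(43 + 1)) = sqrt(-186 + 49*(43 + 1)) = sqrt(-186 + 49*44) = sqrt(-186 + 2156) = sqrt(1970)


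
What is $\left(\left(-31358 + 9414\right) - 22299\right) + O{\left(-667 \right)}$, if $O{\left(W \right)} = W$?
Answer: $-44910$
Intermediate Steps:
$\left(\left(-31358 + 9414\right) - 22299\right) + O{\left(-667 \right)} = \left(\left(-31358 + 9414\right) - 22299\right) - 667 = \left(-21944 - 22299\right) - 667 = -44243 - 667 = -44910$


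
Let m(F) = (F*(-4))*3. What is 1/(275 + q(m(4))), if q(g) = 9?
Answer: 1/284 ≈ 0.0035211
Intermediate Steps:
m(F) = -12*F (m(F) = -4*F*3 = -12*F)
1/(275 + q(m(4))) = 1/(275 + 9) = 1/284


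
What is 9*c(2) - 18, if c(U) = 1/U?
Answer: -27/2 ≈ -13.500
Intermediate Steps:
9*c(2) - 18 = 9/2 - 18 = -27/2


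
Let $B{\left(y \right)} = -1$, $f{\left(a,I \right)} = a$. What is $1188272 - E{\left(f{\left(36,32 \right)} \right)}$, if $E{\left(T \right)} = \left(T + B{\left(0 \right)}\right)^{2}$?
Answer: $1187047$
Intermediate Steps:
$E{\left(T \right)} = \left(-1 + T\right)^{2}$ ($E{\left(T \right)} = \left(T - 1\right)^{2} = \left(-1 + T\right)^{2}$)
$1188272 - E{\left(f{\left(36,32 \right)} \right)} = 1188272 - \left(-1 + 36\right)^{2} = 1188272 - 35^{2} = 1188272 - 1225 = 1187047$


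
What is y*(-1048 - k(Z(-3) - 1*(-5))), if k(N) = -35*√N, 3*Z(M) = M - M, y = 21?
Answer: -22008 + 735*√5 ≈ -20365.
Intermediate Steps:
Z(M) = 0 (Z(M) = (M - M)/3 = (⅓)*0 = 0)
y*(-1048 - k(Z(-3) - 1*(-5))) = 21*(-1048 - (-35)*√(0 - 1*(-5))) = 21*(-1048 - (-35)*√(0 + 5)) = 21*(-1048 - (-35)*√5) = 21*(-1048 + 35*√5) = -22008 + 735*√5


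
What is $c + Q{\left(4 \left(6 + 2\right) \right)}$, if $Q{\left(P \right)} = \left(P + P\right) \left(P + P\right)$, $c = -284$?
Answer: $3812$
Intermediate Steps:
$Q{\left(P \right)} = 4 P^{2}$ ($Q{\left(P \right)} = 2 P 2 P = 4 P^{2}$)
$c + Q{\left(4 \left(6 + 2\right) \right)} = -284 + 4 \left(4 \left(6 + 2\right)\right)^{2} = -284 + 4 \left(4 \cdot 8\right)^{2} = -284 + 4 \cdot 32^{2} = -284 + 4 \cdot 1024 = -284 + 4096 = 3812$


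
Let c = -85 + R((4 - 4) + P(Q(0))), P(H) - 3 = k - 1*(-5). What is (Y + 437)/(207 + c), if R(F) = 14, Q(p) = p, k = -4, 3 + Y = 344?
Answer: 389/68 ≈ 5.7206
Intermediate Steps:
Y = 341 (Y = -3 + 344 = 341)
P(H) = 4 (P(H) = 3 + (-4 - 1*(-5)) = 3 + (-4 + 5) = 3 + 1 = 4)
c = -71 (c = -85 + 14 = -71)
(Y + 437)/(207 + c) = (341 + 437)/(207 - 71) = 778/136 = 778*(1/136) = 389/68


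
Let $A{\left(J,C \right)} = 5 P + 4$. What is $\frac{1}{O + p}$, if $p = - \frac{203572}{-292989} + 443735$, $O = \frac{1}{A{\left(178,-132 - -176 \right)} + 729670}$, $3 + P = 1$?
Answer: $\frac{213783525696}{94863381314167357} \approx 2.2536 \cdot 10^{-6}$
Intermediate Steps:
$P = -2$ ($P = -3 + 1 = -2$)
$A{\left(J,C \right)} = -6$ ($A{\left(J,C \right)} = 5 \left(-2\right) + 4 = -10 + 4 = -6$)
$O = \frac{1}{729664}$ ($O = \frac{1}{-6 + 729670} = \frac{1}{729664} \approx 1.3705 \cdot 10^{-6}$)
$p = \frac{130009677487}{292989}$ ($p = \left(-203572\right) \left(- \frac{1}{292989}\right) + 443735 = \frac{203572}{292989} + 443735 = \frac{130009677487}{292989} \approx 4.4374 \cdot 10^{5}$)
$\frac{1}{O + p} = \frac{1}{\frac{1}{729664} + \frac{130009677487}{292989}} = \frac{1}{\frac{94863381314167357}{213783525696}} = \frac{213783525696}{94863381314167357}$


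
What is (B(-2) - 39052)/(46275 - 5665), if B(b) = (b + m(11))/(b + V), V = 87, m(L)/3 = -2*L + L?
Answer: -663891/690370 ≈ -0.96165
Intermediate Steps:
m(L) = -3*L (m(L) = 3*(-2*L + L) = 3*(-L) = -3*L)
B(b) = (-33 + b)/(87 + b) (B(b) = (b - 3*11)/(b + 87) = (b - 33)/(87 + b) = (-33 + b)/(87 + b))
(B(-2) - 39052)/(46275 - 5665) = ((-33 - 2)/(87 - 2) - 39052)/(46275 - 5665) = (-35/85 - 39052)/40610 = ((1/85)*(-35) - 39052)*(1/40610) = (-7/17 - 39052)*(1/40610) = -663891/17*1/40610 = -663891/690370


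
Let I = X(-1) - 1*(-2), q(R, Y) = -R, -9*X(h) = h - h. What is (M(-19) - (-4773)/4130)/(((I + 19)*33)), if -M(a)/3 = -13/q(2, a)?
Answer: -4209/159005 ≈ -0.026471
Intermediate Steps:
X(h) = 0 (X(h) = -(h - h)/9 = -⅑*0 = 0)
M(a) = -39/2 (M(a) = -(-39)/((-1*2)) = -(-39)/(-2) = -(-39)*(-1)/2 = -3*13/2 = -39/2)
I = 2 (I = 0 - 1*(-2) = 0 + 2 = 2)
(M(-19) - (-4773)/4130)/(((I + 19)*33)) = (-39/2 - (-4773)/4130)/(((2 + 19)*33)) = (-39/2 - (-4773)/4130)/((21*33)) = (-39/2 - 1*(-4773/4130))/693 = (-39/2 + 4773/4130)*(1/693) = -37881/2065*1/693 = -4209/159005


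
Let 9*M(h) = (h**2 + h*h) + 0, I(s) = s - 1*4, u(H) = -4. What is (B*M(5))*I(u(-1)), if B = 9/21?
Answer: -400/21 ≈ -19.048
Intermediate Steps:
I(s) = -4 + s (I(s) = s - 4 = -4 + s)
M(h) = 2*h**2/9 (M(h) = ((h**2 + h*h) + 0)/9 = ((h**2 + h**2) + 0)/9 = (2*h**2 + 0)/9 = (2*h**2)/9 = 2*h**2/9)
B = 3/7 (B = 9*(1/21) = 3/7 ≈ 0.42857)
(B*M(5))*I(u(-1)) = (3*((2/9)*5**2)/7)*(-4 - 4) = (3*((2/9)*25)/7)*(-8) = ((3/7)*(50/9))*(-8) = (50/21)*(-8) = -400/21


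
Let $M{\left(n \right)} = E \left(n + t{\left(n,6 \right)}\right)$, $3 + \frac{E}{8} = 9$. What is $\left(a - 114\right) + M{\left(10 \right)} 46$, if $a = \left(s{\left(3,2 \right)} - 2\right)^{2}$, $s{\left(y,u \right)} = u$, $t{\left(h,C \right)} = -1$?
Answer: $19758$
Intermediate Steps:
$a = 0$ ($a = \left(2 - 2\right)^{2} = 0^{2} = 0$)
$E = 48$ ($E = -24 + 8 \cdot 9 = -24 + 72 = 48$)
$M{\left(n \right)} = -48 + 48 n$ ($M{\left(n \right)} = 48 \left(n - 1\right) = 48 \left(-1 + n\right) = -48 + 48 n$)
$\left(a - 114\right) + M{\left(10 \right)} 46 = \left(0 - 114\right) + \left(-48 + 48 \cdot 10\right) 46 = \left(0 - 114\right) + \left(-48 + 480\right) 46 = -114 + 432 \cdot 46 = -114 + 19872 = 19758$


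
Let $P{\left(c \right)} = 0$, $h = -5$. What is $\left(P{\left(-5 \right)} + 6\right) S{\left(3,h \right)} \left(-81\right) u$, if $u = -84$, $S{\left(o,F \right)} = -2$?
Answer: $-81648$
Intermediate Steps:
$\left(P{\left(-5 \right)} + 6\right) S{\left(3,h \right)} \left(-81\right) u = \left(0 + 6\right) \left(-2\right) \left(-81\right) \left(-84\right) = 6 \left(-2\right) \left(-81\right) \left(-84\right) = \left(-12\right) \left(-81\right) \left(-84\right) = 972 \left(-84\right) = -81648$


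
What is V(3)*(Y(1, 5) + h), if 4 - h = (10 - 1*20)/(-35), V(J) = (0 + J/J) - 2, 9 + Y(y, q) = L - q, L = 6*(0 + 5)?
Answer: -138/7 ≈ -19.714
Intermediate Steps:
L = 30 (L = 6*5 = 30)
Y(y, q) = 21 - q (Y(y, q) = -9 + (30 - q) = 21 - q)
V(J) = -1 (V(J) = (0 + 1) - 2 = 1 - 2 = -1)
h = 26/7 (h = 4 - (10 - 1*20)/(-35) = 4 - (10 - 20)*(-1)/35 = 4 - (-10)*(-1)/35 = 4 - 1*2/7 = 4 - 2/7 = 26/7 ≈ 3.7143)
V(3)*(Y(1, 5) + h) = -((21 - 1*5) + 26/7) = -((21 - 5) + 26/7) = -(16 + 26/7) = -1*138/7 = -138/7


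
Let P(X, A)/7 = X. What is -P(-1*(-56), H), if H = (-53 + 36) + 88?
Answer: -392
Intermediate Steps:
H = 71 (H = -17 + 88 = 71)
P(X, A) = 7*X
-P(-1*(-56), H) = -7*(-1*(-56)) = -7*56 = -1*392 = -392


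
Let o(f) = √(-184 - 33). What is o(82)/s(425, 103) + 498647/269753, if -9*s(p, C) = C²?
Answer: 498647/269753 - 9*I*√217/10609 ≈ 1.8485 - 0.012497*I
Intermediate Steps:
s(p, C) = -C²/9
o(f) = I*√217 (o(f) = √(-217) = I*√217)
o(82)/s(425, 103) + 498647/269753 = (I*√217)/((-⅑*103²)) + 498647/269753 = (I*√217)/((-⅑*10609)) + 498647*(1/269753) = (I*√217)/(-10609/9) + 498647/269753 = (I*√217)*(-9/10609) + 498647/269753 = -9*I*√217/10609 + 498647/269753 = 498647/269753 - 9*I*√217/10609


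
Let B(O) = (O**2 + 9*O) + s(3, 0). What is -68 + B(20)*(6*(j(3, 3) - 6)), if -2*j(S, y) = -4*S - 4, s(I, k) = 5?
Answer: 6952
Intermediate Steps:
j(S, y) = 2 + 2*S (j(S, y) = -(-4*S - 4)/2 = -(-4 - 4*S)/2 = 2 + 2*S)
B(O) = 5 + O**2 + 9*O (B(O) = (O**2 + 9*O) + 5 = 5 + O**2 + 9*O)
-68 + B(20)*(6*(j(3, 3) - 6)) = -68 + (5 + 20**2 + 9*20)*(6*((2 + 2*3) - 6)) = -68 + (5 + 400 + 180)*(6*((2 + 6) - 6)) = -68 + 585*(6*(8 - 6)) = -68 + 585*(6*2) = -68 + 585*12 = -68 + 7020 = 6952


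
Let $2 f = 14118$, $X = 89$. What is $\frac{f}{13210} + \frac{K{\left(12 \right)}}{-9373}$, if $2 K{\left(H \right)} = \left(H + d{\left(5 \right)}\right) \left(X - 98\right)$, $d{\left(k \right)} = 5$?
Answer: $\frac{33587286}{61908665} \approx 0.54253$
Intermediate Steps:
$f = 7059$ ($f = \frac{1}{2} \cdot 14118 = 7059$)
$K{\left(H \right)} = - \frac{45}{2} - \frac{9 H}{2}$ ($K{\left(H \right)} = \frac{\left(H + 5\right) \left(89 - 98\right)}{2} = \frac{\left(5 + H\right) \left(-9\right)}{2} = \frac{-45 - 9 H}{2} = - \frac{45}{2} - \frac{9 H}{2}$)
$\frac{f}{13210} + \frac{K{\left(12 \right)}}{-9373} = \frac{7059}{13210} + \frac{- \frac{45}{2} - 54}{-9373} = 7059 \cdot \frac{1}{13210} + \left(- \frac{45}{2} - 54\right) \left(- \frac{1}{9373}\right) = \frac{7059}{13210} - - \frac{153}{18746} = \frac{7059}{13210} + \frac{153}{18746} = \frac{33587286}{61908665}$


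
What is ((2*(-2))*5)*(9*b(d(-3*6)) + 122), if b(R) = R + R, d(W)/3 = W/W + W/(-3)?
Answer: -10000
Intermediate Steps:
d(W) = 3 - W (d(W) = 3*(W/W + W/(-3)) = 3*(1 + W*(-⅓)) = 3*(1 - W/3) = 3 - W)
b(R) = 2*R
((2*(-2))*5)*(9*b(d(-3*6)) + 122) = ((2*(-2))*5)*(9*(2*(3 - (-3)*6)) + 122) = (-4*5)*(9*(2*(3 - 1*(-18))) + 122) = -20*(9*(2*(3 + 18)) + 122) = -20*(9*(2*21) + 122) = -20*(9*42 + 122) = -20*(378 + 122) = -20*500 = -10000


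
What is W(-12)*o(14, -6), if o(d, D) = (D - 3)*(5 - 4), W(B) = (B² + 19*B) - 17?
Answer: 909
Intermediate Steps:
W(B) = -17 + B² + 19*B
o(d, D) = -3 + D (o(d, D) = (-3 + D)*1 = -3 + D)
W(-12)*o(14, -6) = (-17 + (-12)² + 19*(-12))*(-3 - 6) = (-17 + 144 - 228)*(-9) = -101*(-9) = 909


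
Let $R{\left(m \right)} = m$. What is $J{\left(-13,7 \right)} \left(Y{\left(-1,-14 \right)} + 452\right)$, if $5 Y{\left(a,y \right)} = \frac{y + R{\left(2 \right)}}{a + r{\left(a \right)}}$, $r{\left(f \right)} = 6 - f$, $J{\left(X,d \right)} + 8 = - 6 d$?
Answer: $-22580$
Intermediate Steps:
$J{\left(X,d \right)} = -8 - 6 d$
$Y{\left(a,y \right)} = \frac{1}{15} + \frac{y}{30}$ ($Y{\left(a,y \right)} = \frac{\left(y + 2\right) \frac{1}{a - \left(-6 + a\right)}}{5} = \frac{\left(2 + y\right) \frac{1}{6}}{5} = \frac{\frac{1}{3} + \frac{y}{6}}{5} = \frac{1}{15} + \frac{y}{30}$)
$J{\left(-13,7 \right)} \left(Y{\left(-1,-14 \right)} + 452\right) = \left(-8 - 42\right) \left(\left(\frac{1}{15} + \frac{1}{30} \left(-14\right)\right) + 452\right) = \left(-8 - 42\right) \left(\left(\frac{1}{15} - \frac{7}{15}\right) + 452\right) = - 50 \left(- \frac{2}{5} + 452\right) = \left(-50\right) \frac{2258}{5} = -22580$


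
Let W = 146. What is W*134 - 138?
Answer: 19426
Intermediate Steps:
W*134 - 138 = 146*134 - 138 = 19564 - 138 = 19426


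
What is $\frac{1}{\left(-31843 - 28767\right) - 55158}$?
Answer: $- \frac{1}{115768} \approx -8.638 \cdot 10^{-6}$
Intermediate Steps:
$\frac{1}{\left(-31843 - 28767\right) - 55158} = \frac{1}{-60610 - 55158} = \frac{1}{-115768} = - \frac{1}{115768}$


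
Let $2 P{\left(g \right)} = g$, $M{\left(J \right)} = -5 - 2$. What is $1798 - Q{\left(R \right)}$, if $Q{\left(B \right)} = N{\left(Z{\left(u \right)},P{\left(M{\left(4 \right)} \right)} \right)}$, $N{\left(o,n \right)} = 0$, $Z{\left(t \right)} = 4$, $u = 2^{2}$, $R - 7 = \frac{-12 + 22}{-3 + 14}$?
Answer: $1798$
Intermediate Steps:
$M{\left(J \right)} = -7$ ($M{\left(J \right)} = -5 - 2 = -7$)
$R = \frac{87}{11}$ ($R = 7 + \frac{-12 + 22}{-3 + 14} = 7 + \frac{10}{11} = \frac{87}{11} \approx 7.9091$)
$u = 4$
$P{\left(g \right)} = \frac{g}{2}$
$Q{\left(B \right)} = 0$
$1798 - Q{\left(R \right)} = 1798 - 0 = 1798 + 0 = 1798$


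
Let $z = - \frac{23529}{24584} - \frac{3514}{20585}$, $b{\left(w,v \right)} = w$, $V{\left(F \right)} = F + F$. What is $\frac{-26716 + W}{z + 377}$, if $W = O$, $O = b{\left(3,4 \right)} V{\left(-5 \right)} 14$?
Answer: $- \frac{13732488663040}{190214505639} \approx -72.195$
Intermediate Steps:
$V{\left(F \right)} = 2 F$
$z = - \frac{570732641}{506061640}$ ($z = \left(-23529\right) \frac{1}{24584} - \frac{3514}{20585} = - \frac{23529}{24584} - \frac{3514}{20585} = - \frac{570732641}{506061640} \approx -1.1278$)
$O = -420$ ($O = 3 \cdot 2 \left(-5\right) 14 = 3 \left(-10\right) 14 = \left(-30\right) 14 = -420$)
$W = -420$
$\frac{-26716 + W}{z + 377} = \frac{-26716 - 420}{- \frac{570732641}{506061640} + 377} = - \frac{27136}{\frac{190214505639}{506061640}} = \left(-27136\right) \frac{506061640}{190214505639} = - \frac{13732488663040}{190214505639}$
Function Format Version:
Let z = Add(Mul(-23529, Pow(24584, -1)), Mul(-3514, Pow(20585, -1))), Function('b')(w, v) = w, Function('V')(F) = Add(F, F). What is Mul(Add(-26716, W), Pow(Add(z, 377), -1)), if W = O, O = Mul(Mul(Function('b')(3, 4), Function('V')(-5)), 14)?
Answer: Rational(-13732488663040, 190214505639) ≈ -72.195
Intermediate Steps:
Function('V')(F) = Mul(2, F)
z = Rational(-570732641, 506061640) (z = Add(Mul(-23529, Rational(1, 24584)), Mul(-3514, Rational(1, 20585))) = Add(Rational(-23529, 24584), Rational(-3514, 20585)) = Rational(-570732641, 506061640) ≈ -1.1278)
O = -420 (O = Mul(Mul(3, Mul(2, -5)), 14) = Mul(Mul(3, -10), 14) = Mul(-30, 14) = -420)
W = -420
Mul(Add(-26716, W), Pow(Add(z, 377), -1)) = Mul(Add(-26716, -420), Pow(Add(Rational(-570732641, 506061640), 377), -1)) = Mul(-27136, Pow(Rational(190214505639, 506061640), -1)) = Mul(-27136, Rational(506061640, 190214505639)) = Rational(-13732488663040, 190214505639)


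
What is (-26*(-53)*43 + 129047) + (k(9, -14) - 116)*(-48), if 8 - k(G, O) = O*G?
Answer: 187437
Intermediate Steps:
k(G, O) = 8 - G*O (k(G, O) = 8 - O*G = 8 - G*O)
(-26*(-53)*43 + 129047) + (k(9, -14) - 116)*(-48) = (-26*(-53)*43 + 129047) + ((8 - 1*9*(-14)) - 116)*(-48) = (1378*43 + 129047) + ((8 + 126) - 116)*(-48) = (59254 + 129047) + (134 - 116)*(-48) = 188301 + 18*(-48) = 188301 - 864 = 187437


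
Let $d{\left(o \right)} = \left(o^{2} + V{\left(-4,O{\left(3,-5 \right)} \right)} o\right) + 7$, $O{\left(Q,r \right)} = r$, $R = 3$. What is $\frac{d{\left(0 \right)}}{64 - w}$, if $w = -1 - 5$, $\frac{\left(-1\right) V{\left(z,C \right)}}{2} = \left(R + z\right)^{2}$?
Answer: $\frac{1}{10} \approx 0.1$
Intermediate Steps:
$V{\left(z,C \right)} = - 2 \left(3 + z\right)^{2}$
$w = -6$ ($w = -1 - 5 = -6$)
$d{\left(o \right)} = 7 + o^{2} - 2 o$ ($d{\left(o \right)} = \left(o^{2} + - 2 \left(3 - 4\right)^{2} o\right) + 7 = \left(o^{2} + - 2 \left(-1\right)^{2} o\right) + 7 = \left(o^{2} + \left(-2\right) 1 o\right) + 7 = \left(o^{2} - 2 o\right) + 7 = 7 + o^{2} - 2 o$)
$\frac{d{\left(0 \right)}}{64 - w} = \frac{7 + 0^{2} - 0}{64 - -6} = \frac{7 + 0 + 0}{64 + 6} = \frac{1}{70} \cdot 7 = \frac{1}{10}$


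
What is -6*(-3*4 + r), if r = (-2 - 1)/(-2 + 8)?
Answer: 75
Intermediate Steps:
r = -1/2 (r = -3/6 = -3*1/6 = -1/2 ≈ -0.50000)
-6*(-3*4 + r) = -6*(-3*4 - 1/2) = -6*(-12 - 1/2) = -6*(-25/2) = 75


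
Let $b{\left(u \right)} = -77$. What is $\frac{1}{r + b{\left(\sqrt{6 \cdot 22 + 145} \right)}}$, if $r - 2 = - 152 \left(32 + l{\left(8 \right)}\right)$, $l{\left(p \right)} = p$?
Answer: $- \frac{1}{6155} \approx -0.00016247$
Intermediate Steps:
$r = -6078$ ($r = 2 - 152 \left(32 + 8\right) = 2 - 6080 = -6078$)
$\frac{1}{r + b{\left(\sqrt{6 \cdot 22 + 145} \right)}} = \frac{1}{-6078 - 77} = \frac{1}{-6155} = - \frac{1}{6155}$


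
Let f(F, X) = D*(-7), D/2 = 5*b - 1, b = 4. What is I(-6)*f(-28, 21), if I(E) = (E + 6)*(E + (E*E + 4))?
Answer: 0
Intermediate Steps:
D = 38 (D = 2*(5*4 - 1) = 2*(20 - 1) = 2*19 = 38)
f(F, X) = -266 (f(F, X) = 38*(-7) = -266)
I(E) = (6 + E)*(4 + E + E²) (I(E) = (6 + E)*(E + (E² + 4)) = (6 + E)*(E + (4 + E²)) = (6 + E)*(4 + E + E²))
I(-6)*f(-28, 21) = (24 + (-6)³ + 7*(-6)² + 10*(-6))*(-266) = (24 - 216 + 7*36 - 60)*(-266) = (24 - 216 + 252 - 60)*(-266) = 0*(-266) = 0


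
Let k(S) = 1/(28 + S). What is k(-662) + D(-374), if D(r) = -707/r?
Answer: 111966/59279 ≈ 1.8888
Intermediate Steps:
k(-662) + D(-374) = 1/(28 - 662) - 707/(-374) = 1/(-634) - 707*(-1/374) = -1/634 + 707/374 = 111966/59279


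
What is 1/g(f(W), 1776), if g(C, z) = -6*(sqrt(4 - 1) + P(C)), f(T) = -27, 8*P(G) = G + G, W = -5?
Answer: 6/227 + 8*sqrt(3)/2043 ≈ 0.033214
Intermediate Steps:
P(G) = G/4 (P(G) = (G + G)/8 = (2*G)/8 = G/4)
g(C, z) = -6*sqrt(3) - 3*C/2 (g(C, z) = -6*(sqrt(4 - 1) + C/4) = -6*(sqrt(3) + C/4) = -6*sqrt(3) - 3*C/2)
1/g(f(W), 1776) = 1/(-6*sqrt(3) - 3/2*(-27)) = 1/(-6*sqrt(3) + 81/2) = 1/(81/2 - 6*sqrt(3))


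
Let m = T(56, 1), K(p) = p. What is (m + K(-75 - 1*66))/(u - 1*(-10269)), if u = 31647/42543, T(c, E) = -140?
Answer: -3984861/145635238 ≈ -0.027362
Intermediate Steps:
u = 10549/14181 (u = 31647*(1/42543) = 10549/14181 ≈ 0.74388)
m = -140
(m + K(-75 - 1*66))/(u - 1*(-10269)) = (-140 + (-75 - 1*66))/(10549/14181 - 1*(-10269)) = (-140 + (-75 - 66))/(10549/14181 + 10269) = (-140 - 141)/(145635238/14181) = -281*14181/145635238 = -3984861/145635238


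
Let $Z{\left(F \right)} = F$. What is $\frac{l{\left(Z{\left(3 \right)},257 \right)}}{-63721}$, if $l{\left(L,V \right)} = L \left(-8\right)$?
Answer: $\frac{24}{63721} \approx 0.00037664$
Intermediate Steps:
$l{\left(L,V \right)} = - 8 L$
$\frac{l{\left(Z{\left(3 \right)},257 \right)}}{-63721} = \frac{\left(-8\right) 3}{-63721} = \left(-24\right) \left(- \frac{1}{63721}\right) = \frac{24}{63721}$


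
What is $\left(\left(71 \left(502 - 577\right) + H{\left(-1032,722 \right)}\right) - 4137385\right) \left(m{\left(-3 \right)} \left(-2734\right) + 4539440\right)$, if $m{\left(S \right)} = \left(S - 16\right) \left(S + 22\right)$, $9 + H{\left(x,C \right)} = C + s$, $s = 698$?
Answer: $-22886532771786$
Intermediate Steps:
$H{\left(x,C \right)} = 689 + C$ ($H{\left(x,C \right)} = -9 + \left(C + 698\right) = -9 + \left(698 + C\right) = 689 + C$)
$m{\left(S \right)} = \left(-16 + S\right) \left(22 + S\right)$
$\left(\left(71 \left(502 - 577\right) + H{\left(-1032,722 \right)}\right) - 4137385\right) \left(m{\left(-3 \right)} \left(-2734\right) + 4539440\right) = \left(\left(71 \left(502 - 577\right) + \left(689 + 722\right)\right) - 4137385\right) \left(\left(-352 + \left(-3\right)^{2} + 6 \left(-3\right)\right) \left(-2734\right) + 4539440\right) = \left(\left(71 \left(-75\right) + 1411\right) - 4137385\right) \left(\left(-352 + 9 - 18\right) \left(-2734\right) + 4539440\right) = \left(\left(-5325 + 1411\right) - 4137385\right) \left(\left(-361\right) \left(-2734\right) + 4539440\right) = \left(-3914 - 4137385\right) \left(986974 + 4539440\right) = \left(-4141299\right) 5526414 = -22886532771786$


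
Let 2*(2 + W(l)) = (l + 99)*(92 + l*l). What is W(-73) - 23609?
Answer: 46862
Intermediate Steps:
W(l) = -2 + (92 + l²)*(99 + l)/2 (W(l) = -2 + ((l + 99)*(92 + l*l))/2 = -2 + ((99 + l)*(92 + l²))/2 = -2 + ((92 + l²)*(99 + l))/2 = -2 + (92 + l²)*(99 + l)/2)
W(-73) - 23609 = (4552 + (½)*(-73)³ + 46*(-73) + (99/2)*(-73)²) - 23609 = (4552 + (½)*(-389017) - 3358 + (99/2)*5329) - 23609 = (4552 - 389017/2 - 3358 + 527571/2) - 23609 = 70471 - 23609 = 46862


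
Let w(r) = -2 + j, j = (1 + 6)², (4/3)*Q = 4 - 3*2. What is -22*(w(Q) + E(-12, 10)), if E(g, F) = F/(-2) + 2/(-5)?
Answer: -4576/5 ≈ -915.20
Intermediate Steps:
E(g, F) = -⅖ - F/2 (E(g, F) = F*(-½) + 2*(-⅕) = -F/2 - ⅖ = -⅖ - F/2)
Q = -3/2 (Q = 3*(4 - 3*2)/4 = 3*(4 - 6)/4 = (¾)*(-2) = -3/2 ≈ -1.5000)
j = 49 (j = 7² = 49)
w(r) = 47 (w(r) = -2 + 49 = 47)
-22*(w(Q) + E(-12, 10)) = -22*(47 + (-⅖ - ½*10)) = -22*(47 + (-⅖ - 5)) = -22*(47 - 27/5) = -22*208/5 = -4576/5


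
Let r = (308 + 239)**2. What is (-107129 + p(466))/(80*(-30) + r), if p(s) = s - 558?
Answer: -107221/296809 ≈ -0.36125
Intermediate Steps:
p(s) = -558 + s
r = 299209 (r = 547**2 = 299209)
(-107129 + p(466))/(80*(-30) + r) = (-107129 + (-558 + 466))/(80*(-30) + 299209) = (-107129 - 92)/(-2400 + 299209) = -107221/296809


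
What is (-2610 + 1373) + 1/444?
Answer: -549227/444 ≈ -1237.0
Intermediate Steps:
(-2610 + 1373) + 1/444 = -1237 + 1/444 = -549227/444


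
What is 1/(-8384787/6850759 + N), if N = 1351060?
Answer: 6850759/9255778069753 ≈ 7.4016e-7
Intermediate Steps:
1/(-8384787/6850759 + N) = 1/(-8384787/6850759 + 1351060) = 1/(9255778069753/6850759) = 6850759/9255778069753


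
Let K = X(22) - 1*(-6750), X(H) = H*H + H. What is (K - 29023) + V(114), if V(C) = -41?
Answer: -21808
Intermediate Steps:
X(H) = H + H² (X(H) = H² + H = H + H²)
K = 7256 (K = 22*(1 + 22) - 1*(-6750) = 22*23 + 6750 = 506 + 6750 = 7256)
(K - 29023) + V(114) = (7256 - 29023) - 41 = -21767 - 41 = -21808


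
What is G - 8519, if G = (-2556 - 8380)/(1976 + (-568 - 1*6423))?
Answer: -42711849/5015 ≈ -8516.8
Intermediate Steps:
G = 10936/5015 (G = -10936/(1976 + (-568 - 6423)) = -10936/(1976 - 6991) = -10936/(-5015) = -10936*(-1/5015) = 10936/5015 ≈ 2.1807)
G - 8519 = 10936/5015 - 8519 = -42711849/5015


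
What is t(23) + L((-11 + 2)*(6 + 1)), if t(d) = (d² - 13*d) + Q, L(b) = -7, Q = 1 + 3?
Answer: 227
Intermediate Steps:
Q = 4
t(d) = 4 + d² - 13*d (t(d) = (d² - 13*d) + 4 = 4 + d² - 13*d)
t(23) + L((-11 + 2)*(6 + 1)) = (4 + 23² - 13*23) - 7 = (4 + 529 - 299) - 7 = 234 - 7 = 227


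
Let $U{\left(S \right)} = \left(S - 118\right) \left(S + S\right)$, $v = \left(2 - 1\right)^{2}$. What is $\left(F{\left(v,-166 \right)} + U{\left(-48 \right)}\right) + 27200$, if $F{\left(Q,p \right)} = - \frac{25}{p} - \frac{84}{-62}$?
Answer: $\frac{221985603}{5146} \approx 43138.0$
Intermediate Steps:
$v = 1$ ($v = 1^{2} = 1$)
$U{\left(S \right)} = 2 S \left(-118 + S\right)$ ($U{\left(S \right)} = \left(-118 + S\right) 2 S = 2 S \left(-118 + S\right)$)
$F{\left(Q,p \right)} = \frac{42}{31} - \frac{25}{p}$ ($F{\left(Q,p \right)} = - \frac{25}{p} - - \frac{42}{31} = - \frac{25}{p} + \frac{42}{31} = \frac{42}{31} - \frac{25}{p}$)
$\left(F{\left(v,-166 \right)} + U{\left(-48 \right)}\right) + 27200 = \left(\left(\frac{42}{31} - \frac{25}{-166}\right) + 2 \left(-48\right) \left(-118 - 48\right)\right) + 27200 = \left(\left(\frac{42}{31} - - \frac{25}{166}\right) + 2 \left(-48\right) \left(-166\right)\right) + 27200 = \left(\left(\frac{42}{31} + \frac{25}{166}\right) + 15936\right) + 27200 = \left(\frac{7747}{5146} + 15936\right) + 27200 = \frac{82014403}{5146} + 27200 = \frac{221985603}{5146}$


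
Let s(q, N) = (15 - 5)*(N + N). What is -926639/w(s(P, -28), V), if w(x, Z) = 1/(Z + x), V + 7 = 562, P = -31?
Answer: 4633195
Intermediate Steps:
V = 555 (V = -7 + 562 = 555)
s(q, N) = 20*N (s(q, N) = 10*(2*N) = 20*N)
-926639/w(s(P, -28), V) = -926639/(1/(555 + 20*(-28))) = -926639/(1/(555 - 560)) = -926639/(1/(-5)) = -926639/(-⅕) = -926639*(-5) = 4633195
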